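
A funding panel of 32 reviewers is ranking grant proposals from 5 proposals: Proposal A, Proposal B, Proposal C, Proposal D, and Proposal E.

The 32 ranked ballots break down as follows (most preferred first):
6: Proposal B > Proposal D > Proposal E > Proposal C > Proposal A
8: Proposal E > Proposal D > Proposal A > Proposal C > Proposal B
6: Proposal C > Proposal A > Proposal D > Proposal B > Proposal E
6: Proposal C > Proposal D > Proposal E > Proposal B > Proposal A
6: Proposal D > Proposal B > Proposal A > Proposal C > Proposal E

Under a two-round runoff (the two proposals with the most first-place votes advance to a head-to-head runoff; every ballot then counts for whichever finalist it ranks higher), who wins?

Proposal C

Round 1 first-place votes: Proposal A 0, Proposal B 6, Proposal C 12, Proposal D 6, Proposal E 8. Proposal C and Proposal E advance.
Runoff: Proposal C is ranked above Proposal E on 18 ballots, Proposal E above Proposal C on 14.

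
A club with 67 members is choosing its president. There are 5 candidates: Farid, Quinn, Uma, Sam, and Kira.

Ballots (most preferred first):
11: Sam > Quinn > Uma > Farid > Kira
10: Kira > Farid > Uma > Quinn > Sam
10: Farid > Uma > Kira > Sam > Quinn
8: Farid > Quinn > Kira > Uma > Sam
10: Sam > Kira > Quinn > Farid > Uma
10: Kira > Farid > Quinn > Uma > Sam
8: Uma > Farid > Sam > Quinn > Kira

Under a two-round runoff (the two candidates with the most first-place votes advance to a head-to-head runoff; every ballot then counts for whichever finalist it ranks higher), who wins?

Round 1 first-place votes: Farid 18, Quinn 0, Uma 8, Sam 21, Kira 20. Sam and Kira advance.
Runoff: Sam is ranked above Kira on 29 ballots, Kira above Sam on 38.

Kira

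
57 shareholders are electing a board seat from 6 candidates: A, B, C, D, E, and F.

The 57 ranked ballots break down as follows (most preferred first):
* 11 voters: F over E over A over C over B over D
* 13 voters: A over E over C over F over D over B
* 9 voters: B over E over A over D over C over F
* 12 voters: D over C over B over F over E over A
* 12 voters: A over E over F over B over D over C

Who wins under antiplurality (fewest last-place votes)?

E

Last-place votes: A 12, B 13, C 12, D 11, E 0, F 9.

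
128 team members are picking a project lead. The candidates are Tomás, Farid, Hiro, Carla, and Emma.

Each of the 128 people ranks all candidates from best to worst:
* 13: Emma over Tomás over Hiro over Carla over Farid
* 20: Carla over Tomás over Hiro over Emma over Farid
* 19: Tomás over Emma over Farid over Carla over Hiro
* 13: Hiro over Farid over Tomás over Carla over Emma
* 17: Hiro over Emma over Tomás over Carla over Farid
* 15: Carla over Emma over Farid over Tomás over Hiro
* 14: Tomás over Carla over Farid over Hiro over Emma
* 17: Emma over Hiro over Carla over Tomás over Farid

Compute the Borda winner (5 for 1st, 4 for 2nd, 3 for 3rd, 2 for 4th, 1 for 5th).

Tomás: 13×4 + 20×4 + 19×5 + 13×3 + 17×3 + 15×2 + 14×5 + 17×2 = 451
Farid: 13×1 + 20×1 + 19×3 + 13×4 + 17×1 + 15×3 + 14×3 + 17×1 = 263
Hiro: 13×3 + 20×3 + 19×1 + 13×5 + 17×5 + 15×1 + 14×2 + 17×4 = 379
Carla: 13×2 + 20×5 + 19×2 + 13×2 + 17×2 + 15×5 + 14×4 + 17×3 = 406
Emma: 13×5 + 20×2 + 19×4 + 13×1 + 17×4 + 15×4 + 14×1 + 17×5 = 421

Tomás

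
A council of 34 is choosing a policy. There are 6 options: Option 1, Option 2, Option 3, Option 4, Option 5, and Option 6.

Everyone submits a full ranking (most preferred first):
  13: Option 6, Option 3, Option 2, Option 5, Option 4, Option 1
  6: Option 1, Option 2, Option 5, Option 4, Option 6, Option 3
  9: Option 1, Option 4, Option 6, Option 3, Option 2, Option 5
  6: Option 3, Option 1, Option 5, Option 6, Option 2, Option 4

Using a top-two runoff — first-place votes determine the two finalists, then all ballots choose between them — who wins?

Option 1

Round 1 first-place votes: Option 1 15, Option 2 0, Option 3 6, Option 4 0, Option 5 0, Option 6 13. Option 1 and Option 6 advance.
Runoff: Option 1 is ranked above Option 6 on 21 ballots, Option 6 above Option 1 on 13.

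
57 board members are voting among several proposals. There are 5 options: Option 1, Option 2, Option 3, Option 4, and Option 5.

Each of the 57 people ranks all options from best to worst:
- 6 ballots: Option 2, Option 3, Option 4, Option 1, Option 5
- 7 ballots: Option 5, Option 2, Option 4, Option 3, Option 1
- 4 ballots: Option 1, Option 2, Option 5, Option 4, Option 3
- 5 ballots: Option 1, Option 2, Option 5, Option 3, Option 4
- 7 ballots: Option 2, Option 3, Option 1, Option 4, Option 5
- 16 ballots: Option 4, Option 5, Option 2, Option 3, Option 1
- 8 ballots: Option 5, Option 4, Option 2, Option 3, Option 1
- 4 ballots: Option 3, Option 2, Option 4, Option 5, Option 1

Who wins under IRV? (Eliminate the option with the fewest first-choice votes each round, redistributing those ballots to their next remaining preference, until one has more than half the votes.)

Option 2

Round 1: Option 1 9, Option 2 13, Option 3 4, Option 4 16, Option 5 15. Option 3 eliminated.
Round 2: Option 1 9, Option 2 17, Option 4 16, Option 5 15. Option 1 eliminated.
Round 3: Option 2 26, Option 4 16, Option 5 15. Option 5 eliminated.
Round 4: Option 2 33, Option 4 24. Option 2 has a majority (≥29).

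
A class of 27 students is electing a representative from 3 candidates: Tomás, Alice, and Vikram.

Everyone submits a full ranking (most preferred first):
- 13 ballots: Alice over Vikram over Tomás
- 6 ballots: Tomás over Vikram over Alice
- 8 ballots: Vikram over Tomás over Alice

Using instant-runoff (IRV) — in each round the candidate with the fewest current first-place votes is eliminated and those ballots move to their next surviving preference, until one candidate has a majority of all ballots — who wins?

Round 1: Tomás 6, Alice 13, Vikram 8. Tomás eliminated.
Round 2: Alice 13, Vikram 14. Vikram has a majority (≥14).

Vikram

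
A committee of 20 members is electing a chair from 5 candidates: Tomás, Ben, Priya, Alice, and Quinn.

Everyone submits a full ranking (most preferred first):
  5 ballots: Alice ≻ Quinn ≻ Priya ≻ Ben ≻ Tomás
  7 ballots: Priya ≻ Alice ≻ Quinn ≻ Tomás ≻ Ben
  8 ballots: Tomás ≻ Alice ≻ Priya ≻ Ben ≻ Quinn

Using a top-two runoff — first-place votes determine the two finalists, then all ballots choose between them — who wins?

Round 1 first-place votes: Tomás 8, Ben 0, Priya 7, Alice 5, Quinn 0. Tomás and Priya advance.
Runoff: Tomás is ranked above Priya on 8 ballots, Priya above Tomás on 12.

Priya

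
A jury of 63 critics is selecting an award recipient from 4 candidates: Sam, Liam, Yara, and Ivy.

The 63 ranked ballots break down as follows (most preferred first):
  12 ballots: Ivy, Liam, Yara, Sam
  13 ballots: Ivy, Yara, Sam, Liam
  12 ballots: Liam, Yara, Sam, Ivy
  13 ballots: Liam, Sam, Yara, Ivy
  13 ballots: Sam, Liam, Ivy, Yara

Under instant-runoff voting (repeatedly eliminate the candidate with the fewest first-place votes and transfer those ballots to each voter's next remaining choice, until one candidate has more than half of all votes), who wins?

Round 1: Sam 13, Liam 25, Yara 0, Ivy 25. Yara eliminated.
Round 2: Sam 13, Liam 25, Ivy 25. Sam eliminated.
Round 3: Liam 38, Ivy 25. Liam has a majority (≥32).

Liam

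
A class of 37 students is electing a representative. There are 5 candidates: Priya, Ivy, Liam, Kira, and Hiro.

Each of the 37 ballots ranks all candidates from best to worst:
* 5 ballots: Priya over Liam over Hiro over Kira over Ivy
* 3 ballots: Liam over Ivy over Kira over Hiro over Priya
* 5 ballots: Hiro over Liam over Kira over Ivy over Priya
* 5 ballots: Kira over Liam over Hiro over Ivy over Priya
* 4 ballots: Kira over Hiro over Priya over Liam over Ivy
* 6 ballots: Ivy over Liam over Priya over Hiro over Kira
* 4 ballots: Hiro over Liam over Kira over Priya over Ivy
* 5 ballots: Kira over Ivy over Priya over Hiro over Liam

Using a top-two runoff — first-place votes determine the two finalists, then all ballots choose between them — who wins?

Round 1 first-place votes: Priya 5, Ivy 6, Liam 3, Kira 14, Hiro 9. Kira and Hiro advance.
Runoff: Kira is ranked above Hiro on 17 ballots, Hiro above Kira on 20.

Hiro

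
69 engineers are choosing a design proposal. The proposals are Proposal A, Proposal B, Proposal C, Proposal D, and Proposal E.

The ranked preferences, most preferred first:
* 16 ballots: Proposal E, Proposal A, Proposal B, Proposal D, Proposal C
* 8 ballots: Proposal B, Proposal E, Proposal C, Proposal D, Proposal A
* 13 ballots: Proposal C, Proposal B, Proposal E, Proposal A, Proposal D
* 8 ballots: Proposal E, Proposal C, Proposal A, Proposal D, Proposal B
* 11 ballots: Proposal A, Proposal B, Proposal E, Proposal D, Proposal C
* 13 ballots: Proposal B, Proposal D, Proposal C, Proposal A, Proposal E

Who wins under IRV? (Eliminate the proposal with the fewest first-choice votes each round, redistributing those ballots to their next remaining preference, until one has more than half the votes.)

Proposal B

Round 1: Proposal A 11, Proposal B 21, Proposal C 13, Proposal D 0, Proposal E 24. Proposal D eliminated.
Round 2: Proposal A 11, Proposal B 21, Proposal C 13, Proposal E 24. Proposal A eliminated.
Round 3: Proposal B 32, Proposal C 13, Proposal E 24. Proposal C eliminated.
Round 4: Proposal B 45, Proposal E 24. Proposal B has a majority (≥35).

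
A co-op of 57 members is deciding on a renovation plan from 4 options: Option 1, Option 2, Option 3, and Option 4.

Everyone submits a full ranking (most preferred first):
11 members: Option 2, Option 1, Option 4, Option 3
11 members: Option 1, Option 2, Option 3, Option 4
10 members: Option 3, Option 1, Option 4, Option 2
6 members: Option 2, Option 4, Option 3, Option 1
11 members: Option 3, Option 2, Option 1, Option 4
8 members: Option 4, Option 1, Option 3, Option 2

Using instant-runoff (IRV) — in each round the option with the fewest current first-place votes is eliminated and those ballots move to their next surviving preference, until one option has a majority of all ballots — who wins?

Option 1

Round 1: Option 1 11, Option 2 17, Option 3 21, Option 4 8. Option 4 eliminated.
Round 2: Option 1 19, Option 2 17, Option 3 21. Option 2 eliminated.
Round 3: Option 1 30, Option 3 27. Option 1 has a majority (≥29).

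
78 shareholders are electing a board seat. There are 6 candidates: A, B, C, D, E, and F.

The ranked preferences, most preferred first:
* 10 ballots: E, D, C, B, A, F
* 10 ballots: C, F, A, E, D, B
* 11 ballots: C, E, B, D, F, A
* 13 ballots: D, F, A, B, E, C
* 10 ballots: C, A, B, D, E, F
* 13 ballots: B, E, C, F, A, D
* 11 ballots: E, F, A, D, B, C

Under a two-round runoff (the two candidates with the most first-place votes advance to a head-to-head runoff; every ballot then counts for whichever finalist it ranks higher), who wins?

E

Round 1 first-place votes: A 0, B 13, C 31, D 13, E 21, F 0. C and E advance.
Runoff: C is ranked above E on 31 ballots, E above C on 47.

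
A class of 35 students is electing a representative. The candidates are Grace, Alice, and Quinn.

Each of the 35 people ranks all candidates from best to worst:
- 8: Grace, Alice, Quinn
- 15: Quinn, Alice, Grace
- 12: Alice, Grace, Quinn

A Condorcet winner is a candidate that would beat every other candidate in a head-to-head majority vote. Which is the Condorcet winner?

Alice

Alice vs Grace: 27–8
Alice vs Quinn: 20–15
Alice beats every other candidate.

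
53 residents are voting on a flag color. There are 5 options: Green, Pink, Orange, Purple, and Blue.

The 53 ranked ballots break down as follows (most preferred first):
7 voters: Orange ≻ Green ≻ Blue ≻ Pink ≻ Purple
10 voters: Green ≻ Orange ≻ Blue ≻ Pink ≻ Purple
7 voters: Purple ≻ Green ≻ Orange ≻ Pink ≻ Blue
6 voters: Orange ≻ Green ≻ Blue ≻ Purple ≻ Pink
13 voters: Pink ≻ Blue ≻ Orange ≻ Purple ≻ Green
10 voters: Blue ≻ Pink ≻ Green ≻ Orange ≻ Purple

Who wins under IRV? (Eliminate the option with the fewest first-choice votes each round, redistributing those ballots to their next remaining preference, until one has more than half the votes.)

Round 1: Green 10, Pink 13, Orange 13, Purple 7, Blue 10. Purple eliminated.
Round 2: Green 17, Pink 13, Orange 13, Blue 10. Blue eliminated.
Round 3: Green 17, Pink 23, Orange 13. Orange eliminated.
Round 4: Green 30, Pink 23. Green has a majority (≥27).

Green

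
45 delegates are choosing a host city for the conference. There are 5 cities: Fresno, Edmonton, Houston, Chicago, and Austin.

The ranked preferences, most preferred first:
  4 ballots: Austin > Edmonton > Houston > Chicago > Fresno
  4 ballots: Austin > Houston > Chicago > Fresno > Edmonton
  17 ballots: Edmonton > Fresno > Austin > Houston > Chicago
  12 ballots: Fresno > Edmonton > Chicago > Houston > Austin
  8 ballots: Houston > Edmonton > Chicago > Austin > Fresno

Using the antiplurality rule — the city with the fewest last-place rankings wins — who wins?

Houston

Last-place votes: Fresno 12, Edmonton 4, Houston 0, Chicago 17, Austin 12.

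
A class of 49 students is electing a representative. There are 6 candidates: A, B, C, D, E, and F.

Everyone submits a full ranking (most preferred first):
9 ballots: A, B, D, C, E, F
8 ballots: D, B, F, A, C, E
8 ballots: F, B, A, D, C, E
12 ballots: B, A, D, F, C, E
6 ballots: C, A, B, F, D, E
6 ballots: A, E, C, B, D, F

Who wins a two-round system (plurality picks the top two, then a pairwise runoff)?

Round 1 first-place votes: A 15, B 12, C 6, D 8, E 0, F 8. A and B advance.
Runoff: A is ranked above B on 21 ballots, B above A on 28.

B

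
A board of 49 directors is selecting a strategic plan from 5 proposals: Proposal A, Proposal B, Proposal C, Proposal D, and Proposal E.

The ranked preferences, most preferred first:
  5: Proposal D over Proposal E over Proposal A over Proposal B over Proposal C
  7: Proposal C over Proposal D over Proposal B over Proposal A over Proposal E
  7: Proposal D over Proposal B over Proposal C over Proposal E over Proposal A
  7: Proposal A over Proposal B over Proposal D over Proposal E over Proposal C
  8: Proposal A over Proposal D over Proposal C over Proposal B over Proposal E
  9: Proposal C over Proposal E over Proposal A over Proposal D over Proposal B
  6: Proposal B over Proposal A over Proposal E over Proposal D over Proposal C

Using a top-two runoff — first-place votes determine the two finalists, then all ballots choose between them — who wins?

Round 1 first-place votes: Proposal A 15, Proposal B 6, Proposal C 16, Proposal D 12, Proposal E 0. Proposal C and Proposal A advance.
Runoff: Proposal C is ranked above Proposal A on 23 ballots, Proposal A above Proposal C on 26.

Proposal A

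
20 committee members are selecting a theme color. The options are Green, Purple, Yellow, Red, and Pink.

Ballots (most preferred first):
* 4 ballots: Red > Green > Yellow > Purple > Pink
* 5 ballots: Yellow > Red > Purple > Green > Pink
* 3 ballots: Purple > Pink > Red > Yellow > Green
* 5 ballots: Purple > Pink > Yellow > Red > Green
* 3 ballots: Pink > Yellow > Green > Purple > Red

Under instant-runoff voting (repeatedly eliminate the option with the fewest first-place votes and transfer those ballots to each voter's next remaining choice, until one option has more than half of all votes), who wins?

Round 1: Green 0, Purple 8, Yellow 5, Red 4, Pink 3. Green eliminated.
Round 2: Purple 8, Yellow 5, Red 4, Pink 3. Pink eliminated.
Round 3: Purple 8, Yellow 8, Red 4. Red eliminated.
Round 4: Purple 8, Yellow 12. Yellow has a majority (≥11).

Yellow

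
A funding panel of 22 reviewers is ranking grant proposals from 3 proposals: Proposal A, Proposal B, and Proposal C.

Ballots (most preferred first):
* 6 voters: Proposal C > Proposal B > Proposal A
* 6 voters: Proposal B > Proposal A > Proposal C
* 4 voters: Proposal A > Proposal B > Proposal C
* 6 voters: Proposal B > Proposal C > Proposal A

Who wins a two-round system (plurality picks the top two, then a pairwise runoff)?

Round 1 first-place votes: Proposal A 4, Proposal B 12, Proposal C 6. Proposal B and Proposal C advance.
Runoff: Proposal B is ranked above Proposal C on 16 ballots, Proposal C above Proposal B on 6.

Proposal B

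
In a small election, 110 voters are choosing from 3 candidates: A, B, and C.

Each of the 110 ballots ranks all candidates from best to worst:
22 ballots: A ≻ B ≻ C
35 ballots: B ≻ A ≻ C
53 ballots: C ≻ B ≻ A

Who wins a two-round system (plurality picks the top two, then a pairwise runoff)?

Round 1 first-place votes: A 22, B 35, C 53. C and B advance.
Runoff: C is ranked above B on 53 ballots, B above C on 57.

B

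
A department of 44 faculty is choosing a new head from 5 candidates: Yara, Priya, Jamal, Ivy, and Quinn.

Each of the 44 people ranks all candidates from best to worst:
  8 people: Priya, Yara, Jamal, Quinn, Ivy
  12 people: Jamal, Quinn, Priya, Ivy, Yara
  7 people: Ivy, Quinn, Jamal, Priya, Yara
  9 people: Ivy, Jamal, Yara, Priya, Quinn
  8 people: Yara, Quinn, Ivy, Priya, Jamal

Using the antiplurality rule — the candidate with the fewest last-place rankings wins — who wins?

Last-place votes: Yara 19, Priya 0, Jamal 8, Ivy 8, Quinn 9.

Priya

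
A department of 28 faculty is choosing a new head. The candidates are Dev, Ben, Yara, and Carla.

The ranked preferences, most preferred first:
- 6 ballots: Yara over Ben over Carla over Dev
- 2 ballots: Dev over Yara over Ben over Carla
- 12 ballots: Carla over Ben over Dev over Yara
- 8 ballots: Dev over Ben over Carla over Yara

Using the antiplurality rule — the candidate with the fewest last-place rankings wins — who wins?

Last-place votes: Dev 6, Ben 0, Yara 20, Carla 2.

Ben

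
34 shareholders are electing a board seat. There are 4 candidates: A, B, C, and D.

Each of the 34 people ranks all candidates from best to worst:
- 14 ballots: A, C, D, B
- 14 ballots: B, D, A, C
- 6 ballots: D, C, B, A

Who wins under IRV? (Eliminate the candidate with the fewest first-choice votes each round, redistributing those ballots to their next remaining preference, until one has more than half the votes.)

B

Round 1: A 14, B 14, C 0, D 6. C eliminated.
Round 2: A 14, B 14, D 6. D eliminated.
Round 3: A 14, B 20. B has a majority (≥18).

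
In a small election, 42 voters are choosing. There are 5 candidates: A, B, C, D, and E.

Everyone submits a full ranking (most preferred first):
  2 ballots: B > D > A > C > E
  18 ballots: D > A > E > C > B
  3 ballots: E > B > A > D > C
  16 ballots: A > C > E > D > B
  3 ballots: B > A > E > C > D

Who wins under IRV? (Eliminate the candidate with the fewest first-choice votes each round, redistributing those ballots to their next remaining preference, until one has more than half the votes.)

A

Round 1: A 16, B 5, C 0, D 18, E 3. C eliminated.
Round 2: A 16, B 5, D 18, E 3. E eliminated.
Round 3: A 16, B 8, D 18. B eliminated.
Round 4: A 22, D 20. A has a majority (≥22).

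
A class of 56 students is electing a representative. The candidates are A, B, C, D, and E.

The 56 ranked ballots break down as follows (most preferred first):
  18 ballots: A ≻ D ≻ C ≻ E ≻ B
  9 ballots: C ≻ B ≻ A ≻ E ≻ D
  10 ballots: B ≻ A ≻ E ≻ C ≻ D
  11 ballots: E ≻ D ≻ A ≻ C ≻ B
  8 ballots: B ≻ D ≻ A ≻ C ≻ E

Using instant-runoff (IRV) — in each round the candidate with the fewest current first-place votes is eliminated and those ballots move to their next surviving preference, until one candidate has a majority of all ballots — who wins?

A

Round 1: A 18, B 18, C 9, D 0, E 11. D eliminated.
Round 2: A 18, B 18, C 9, E 11. C eliminated.
Round 3: A 18, B 27, E 11. E eliminated.
Round 4: A 29, B 27. A has a majority (≥29).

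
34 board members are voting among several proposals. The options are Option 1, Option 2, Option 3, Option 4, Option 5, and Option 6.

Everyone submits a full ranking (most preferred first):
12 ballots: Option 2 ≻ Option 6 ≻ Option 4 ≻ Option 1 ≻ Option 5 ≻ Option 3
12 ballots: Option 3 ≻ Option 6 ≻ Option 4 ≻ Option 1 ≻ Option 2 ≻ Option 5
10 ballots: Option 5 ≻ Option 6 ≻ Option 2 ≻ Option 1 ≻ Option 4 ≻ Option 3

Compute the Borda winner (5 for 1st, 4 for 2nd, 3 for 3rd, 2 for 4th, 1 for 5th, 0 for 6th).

Option 6

Option 1: 12×2 + 12×2 + 10×2 = 68
Option 2: 12×5 + 12×1 + 10×3 = 102
Option 3: 12×0 + 12×5 + 10×0 = 60
Option 4: 12×3 + 12×3 + 10×1 = 82
Option 5: 12×1 + 12×0 + 10×5 = 62
Option 6: 12×4 + 12×4 + 10×4 = 136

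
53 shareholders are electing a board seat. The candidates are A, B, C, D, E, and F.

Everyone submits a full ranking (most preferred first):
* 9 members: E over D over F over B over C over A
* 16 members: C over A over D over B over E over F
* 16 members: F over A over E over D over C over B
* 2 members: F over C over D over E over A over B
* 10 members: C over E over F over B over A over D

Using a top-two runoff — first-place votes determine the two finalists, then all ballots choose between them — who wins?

F

Round 1 first-place votes: A 0, B 0, C 26, D 0, E 9, F 18. C and F advance.
Runoff: C is ranked above F on 26 ballots, F above C on 27.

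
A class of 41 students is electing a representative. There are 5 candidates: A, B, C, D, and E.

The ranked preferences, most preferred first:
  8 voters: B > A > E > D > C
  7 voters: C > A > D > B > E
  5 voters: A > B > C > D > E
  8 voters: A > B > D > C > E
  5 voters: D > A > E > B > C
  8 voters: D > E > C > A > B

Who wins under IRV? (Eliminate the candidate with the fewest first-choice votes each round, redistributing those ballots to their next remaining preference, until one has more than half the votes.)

A

Round 1: A 13, B 8, C 7, D 13, E 0. E eliminated.
Round 2: A 13, B 8, C 7, D 13. C eliminated.
Round 3: A 20, B 8, D 13. B eliminated.
Round 4: A 28, D 13. A has a majority (≥21).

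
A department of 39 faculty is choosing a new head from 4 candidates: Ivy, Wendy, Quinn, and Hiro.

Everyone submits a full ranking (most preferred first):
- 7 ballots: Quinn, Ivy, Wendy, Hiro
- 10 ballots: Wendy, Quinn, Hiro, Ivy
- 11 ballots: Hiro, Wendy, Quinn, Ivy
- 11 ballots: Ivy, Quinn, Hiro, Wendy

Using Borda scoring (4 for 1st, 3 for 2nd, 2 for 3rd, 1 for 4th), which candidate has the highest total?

Quinn

Ivy: 7×3 + 10×1 + 11×1 + 11×4 = 86
Wendy: 7×2 + 10×4 + 11×3 + 11×1 = 98
Quinn: 7×4 + 10×3 + 11×2 + 11×3 = 113
Hiro: 7×1 + 10×2 + 11×4 + 11×2 = 93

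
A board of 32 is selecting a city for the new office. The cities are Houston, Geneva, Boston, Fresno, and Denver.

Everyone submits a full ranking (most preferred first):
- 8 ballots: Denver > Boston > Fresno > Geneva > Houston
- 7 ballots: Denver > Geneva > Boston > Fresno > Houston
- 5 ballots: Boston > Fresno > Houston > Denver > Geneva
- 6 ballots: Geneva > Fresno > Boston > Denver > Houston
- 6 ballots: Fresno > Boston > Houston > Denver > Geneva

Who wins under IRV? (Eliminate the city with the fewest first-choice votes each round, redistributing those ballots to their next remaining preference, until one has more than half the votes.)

Round 1: Houston 0, Geneva 6, Boston 5, Fresno 6, Denver 15. Houston eliminated.
Round 2: Geneva 6, Boston 5, Fresno 6, Denver 15. Boston eliminated.
Round 3: Geneva 6, Fresno 11, Denver 15. Geneva eliminated.
Round 4: Fresno 17, Denver 15. Fresno has a majority (≥17).

Fresno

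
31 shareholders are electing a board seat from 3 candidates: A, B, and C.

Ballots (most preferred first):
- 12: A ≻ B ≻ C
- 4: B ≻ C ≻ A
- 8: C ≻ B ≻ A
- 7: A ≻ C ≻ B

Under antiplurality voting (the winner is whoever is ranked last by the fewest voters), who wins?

Last-place votes: A 12, B 7, C 12.

B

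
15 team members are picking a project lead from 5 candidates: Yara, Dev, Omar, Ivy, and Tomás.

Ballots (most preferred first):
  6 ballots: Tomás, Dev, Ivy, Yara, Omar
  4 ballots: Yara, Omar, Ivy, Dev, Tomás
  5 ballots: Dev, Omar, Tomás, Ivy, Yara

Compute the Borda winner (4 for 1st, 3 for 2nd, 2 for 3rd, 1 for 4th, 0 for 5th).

Yara: 6×1 + 4×4 + 5×0 = 22
Dev: 6×3 + 4×1 + 5×4 = 42
Omar: 6×0 + 4×3 + 5×3 = 27
Ivy: 6×2 + 4×2 + 5×1 = 25
Tomás: 6×4 + 4×0 + 5×2 = 34

Dev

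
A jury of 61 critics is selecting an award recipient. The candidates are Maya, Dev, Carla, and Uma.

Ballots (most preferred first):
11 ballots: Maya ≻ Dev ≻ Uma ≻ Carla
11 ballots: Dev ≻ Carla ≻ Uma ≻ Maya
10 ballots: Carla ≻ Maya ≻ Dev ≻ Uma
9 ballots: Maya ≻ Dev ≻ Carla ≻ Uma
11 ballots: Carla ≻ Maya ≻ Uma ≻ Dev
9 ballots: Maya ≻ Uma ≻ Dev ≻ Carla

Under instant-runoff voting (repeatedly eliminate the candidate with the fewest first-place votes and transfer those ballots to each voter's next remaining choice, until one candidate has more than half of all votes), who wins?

Carla

Round 1: Maya 29, Dev 11, Carla 21, Uma 0. Uma eliminated.
Round 2: Maya 29, Dev 11, Carla 21. Dev eliminated.
Round 3: Maya 29, Carla 32. Carla has a majority (≥31).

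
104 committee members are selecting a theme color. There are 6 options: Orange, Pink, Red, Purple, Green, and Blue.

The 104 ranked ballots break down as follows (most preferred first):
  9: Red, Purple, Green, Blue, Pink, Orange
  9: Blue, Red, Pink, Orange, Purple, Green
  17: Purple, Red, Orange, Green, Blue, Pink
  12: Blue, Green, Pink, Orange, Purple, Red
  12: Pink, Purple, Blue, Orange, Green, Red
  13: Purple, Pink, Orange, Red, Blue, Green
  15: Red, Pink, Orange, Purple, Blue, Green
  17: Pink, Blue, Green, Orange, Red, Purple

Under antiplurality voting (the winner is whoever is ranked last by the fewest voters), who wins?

Last-place votes: Orange 9, Pink 17, Red 24, Purple 17, Green 37, Blue 0.

Blue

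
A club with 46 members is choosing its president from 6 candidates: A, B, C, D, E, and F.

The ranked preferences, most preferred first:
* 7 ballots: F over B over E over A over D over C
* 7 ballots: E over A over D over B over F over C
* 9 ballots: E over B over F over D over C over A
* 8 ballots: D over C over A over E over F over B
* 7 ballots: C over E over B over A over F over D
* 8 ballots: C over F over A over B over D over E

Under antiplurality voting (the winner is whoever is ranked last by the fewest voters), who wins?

Last-place votes: A 9, B 8, C 14, D 7, E 8, F 0.

F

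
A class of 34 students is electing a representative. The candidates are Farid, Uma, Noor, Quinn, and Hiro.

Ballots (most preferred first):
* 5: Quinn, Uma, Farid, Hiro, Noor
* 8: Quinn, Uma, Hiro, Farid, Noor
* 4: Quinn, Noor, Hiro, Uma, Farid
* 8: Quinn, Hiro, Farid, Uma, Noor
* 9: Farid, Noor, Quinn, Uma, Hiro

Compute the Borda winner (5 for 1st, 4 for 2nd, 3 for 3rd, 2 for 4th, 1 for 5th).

Quinn

Farid: 5×3 + 8×2 + 4×1 + 8×3 + 9×5 = 104
Uma: 5×4 + 8×4 + 4×2 + 8×2 + 9×2 = 94
Noor: 5×1 + 8×1 + 4×4 + 8×1 + 9×4 = 73
Quinn: 5×5 + 8×5 + 4×5 + 8×5 + 9×3 = 152
Hiro: 5×2 + 8×3 + 4×3 + 8×4 + 9×1 = 87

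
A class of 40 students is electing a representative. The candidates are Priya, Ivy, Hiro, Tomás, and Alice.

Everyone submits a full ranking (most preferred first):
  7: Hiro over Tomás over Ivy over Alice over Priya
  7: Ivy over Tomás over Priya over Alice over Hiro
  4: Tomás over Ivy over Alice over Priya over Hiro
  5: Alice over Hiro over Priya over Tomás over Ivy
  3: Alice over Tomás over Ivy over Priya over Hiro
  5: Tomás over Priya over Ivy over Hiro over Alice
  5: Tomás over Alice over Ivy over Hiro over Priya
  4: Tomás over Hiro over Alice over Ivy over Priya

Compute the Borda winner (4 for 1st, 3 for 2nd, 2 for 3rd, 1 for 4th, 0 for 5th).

Priya: 7×0 + 7×2 + 4×1 + 5×2 + 3×1 + 5×3 + 5×0 + 4×0 = 46
Ivy: 7×2 + 7×4 + 4×3 + 5×0 + 3×2 + 5×2 + 5×2 + 4×1 = 84
Hiro: 7×4 + 7×0 + 4×0 + 5×3 + 3×0 + 5×1 + 5×1 + 4×3 = 65
Tomás: 7×3 + 7×3 + 4×4 + 5×1 + 3×3 + 5×4 + 5×4 + 4×4 = 128
Alice: 7×1 + 7×1 + 4×2 + 5×4 + 3×4 + 5×0 + 5×3 + 4×2 = 77

Tomás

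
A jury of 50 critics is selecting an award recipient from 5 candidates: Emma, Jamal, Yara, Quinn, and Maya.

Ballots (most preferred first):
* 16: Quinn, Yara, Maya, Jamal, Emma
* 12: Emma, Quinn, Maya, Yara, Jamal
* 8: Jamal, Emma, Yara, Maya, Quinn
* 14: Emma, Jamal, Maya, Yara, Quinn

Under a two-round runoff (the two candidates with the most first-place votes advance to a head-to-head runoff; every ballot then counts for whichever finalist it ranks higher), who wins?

Emma

Round 1 first-place votes: Emma 26, Jamal 8, Yara 0, Quinn 16, Maya 0. Emma and Quinn advance.
Runoff: Emma is ranked above Quinn on 34 ballots, Quinn above Emma on 16.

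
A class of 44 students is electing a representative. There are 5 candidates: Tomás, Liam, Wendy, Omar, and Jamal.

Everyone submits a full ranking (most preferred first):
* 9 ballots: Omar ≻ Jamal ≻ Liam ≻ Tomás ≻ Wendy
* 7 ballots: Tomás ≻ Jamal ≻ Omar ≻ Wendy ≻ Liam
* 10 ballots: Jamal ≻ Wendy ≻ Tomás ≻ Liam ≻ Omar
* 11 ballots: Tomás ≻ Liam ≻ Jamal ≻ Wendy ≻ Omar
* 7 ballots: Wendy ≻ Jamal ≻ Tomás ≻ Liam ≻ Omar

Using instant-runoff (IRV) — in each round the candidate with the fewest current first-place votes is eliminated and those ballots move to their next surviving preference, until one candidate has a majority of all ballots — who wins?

Jamal

Round 1: Tomás 18, Liam 0, Wendy 7, Omar 9, Jamal 10. Liam eliminated.
Round 2: Tomás 18, Wendy 7, Omar 9, Jamal 10. Wendy eliminated.
Round 3: Tomás 18, Omar 9, Jamal 17. Omar eliminated.
Round 4: Tomás 18, Jamal 26. Jamal has a majority (≥23).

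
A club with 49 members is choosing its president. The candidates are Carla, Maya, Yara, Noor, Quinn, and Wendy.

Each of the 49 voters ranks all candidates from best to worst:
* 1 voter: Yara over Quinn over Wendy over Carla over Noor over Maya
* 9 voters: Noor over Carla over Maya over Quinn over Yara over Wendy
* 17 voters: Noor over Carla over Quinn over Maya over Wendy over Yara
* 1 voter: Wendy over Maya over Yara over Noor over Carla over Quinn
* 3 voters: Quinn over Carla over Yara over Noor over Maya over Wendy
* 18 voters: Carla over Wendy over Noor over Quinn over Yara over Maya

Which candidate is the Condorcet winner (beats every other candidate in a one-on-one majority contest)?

Noor

Noor vs Carla: 27–22
Noor vs Maya: 48–1
Noor vs Yara: 44–5
Noor vs Quinn: 45–4
Noor vs Wendy: 29–20
Noor beats every other candidate.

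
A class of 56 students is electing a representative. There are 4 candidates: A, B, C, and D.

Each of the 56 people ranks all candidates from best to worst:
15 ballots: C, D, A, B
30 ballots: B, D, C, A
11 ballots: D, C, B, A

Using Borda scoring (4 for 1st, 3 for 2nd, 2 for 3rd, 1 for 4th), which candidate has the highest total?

D

A: 15×2 + 30×1 + 11×1 = 71
B: 15×1 + 30×4 + 11×2 = 157
C: 15×4 + 30×2 + 11×3 = 153
D: 15×3 + 30×3 + 11×4 = 179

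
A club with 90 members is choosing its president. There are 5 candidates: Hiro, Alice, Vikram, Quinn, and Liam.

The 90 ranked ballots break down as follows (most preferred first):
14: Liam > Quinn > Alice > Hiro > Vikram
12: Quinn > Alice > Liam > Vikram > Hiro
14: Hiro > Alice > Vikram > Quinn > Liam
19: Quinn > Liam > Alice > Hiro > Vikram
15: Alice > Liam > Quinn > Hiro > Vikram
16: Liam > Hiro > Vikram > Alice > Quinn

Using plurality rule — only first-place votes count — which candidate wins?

First-place votes: Hiro 14, Alice 15, Vikram 0, Quinn 31, Liam 30.

Quinn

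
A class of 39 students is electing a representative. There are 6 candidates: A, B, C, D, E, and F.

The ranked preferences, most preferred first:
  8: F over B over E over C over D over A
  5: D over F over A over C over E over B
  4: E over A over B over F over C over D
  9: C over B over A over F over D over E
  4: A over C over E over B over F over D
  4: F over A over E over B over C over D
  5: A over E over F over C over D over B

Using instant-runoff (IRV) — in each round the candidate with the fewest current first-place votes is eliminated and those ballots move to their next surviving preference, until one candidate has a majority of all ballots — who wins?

A

Round 1: A 9, B 0, C 9, D 5, E 4, F 12. B eliminated.
Round 2: A 9, C 9, D 5, E 4, F 12. E eliminated.
Round 3: A 13, C 9, D 5, F 12. D eliminated.
Round 4: A 13, C 9, F 17. C eliminated.
Round 5: A 22, F 17. A has a majority (≥20).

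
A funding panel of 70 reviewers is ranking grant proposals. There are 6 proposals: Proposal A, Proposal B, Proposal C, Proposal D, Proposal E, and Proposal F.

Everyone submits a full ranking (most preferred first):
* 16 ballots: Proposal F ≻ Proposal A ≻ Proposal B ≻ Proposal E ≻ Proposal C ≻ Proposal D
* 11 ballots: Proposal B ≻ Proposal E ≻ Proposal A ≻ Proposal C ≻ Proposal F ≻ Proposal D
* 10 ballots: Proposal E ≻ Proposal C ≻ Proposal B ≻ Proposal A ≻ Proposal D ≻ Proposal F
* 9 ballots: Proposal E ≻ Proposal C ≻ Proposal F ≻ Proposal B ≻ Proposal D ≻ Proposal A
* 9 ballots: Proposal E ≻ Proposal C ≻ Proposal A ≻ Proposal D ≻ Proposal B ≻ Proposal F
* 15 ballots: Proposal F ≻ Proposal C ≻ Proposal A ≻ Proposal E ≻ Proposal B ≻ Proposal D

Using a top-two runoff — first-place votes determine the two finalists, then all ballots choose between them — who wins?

Proposal E

Round 1 first-place votes: Proposal A 0, Proposal B 11, Proposal C 0, Proposal D 0, Proposal E 28, Proposal F 31. Proposal F and Proposal E advance.
Runoff: Proposal F is ranked above Proposal E on 31 ballots, Proposal E above Proposal F on 39.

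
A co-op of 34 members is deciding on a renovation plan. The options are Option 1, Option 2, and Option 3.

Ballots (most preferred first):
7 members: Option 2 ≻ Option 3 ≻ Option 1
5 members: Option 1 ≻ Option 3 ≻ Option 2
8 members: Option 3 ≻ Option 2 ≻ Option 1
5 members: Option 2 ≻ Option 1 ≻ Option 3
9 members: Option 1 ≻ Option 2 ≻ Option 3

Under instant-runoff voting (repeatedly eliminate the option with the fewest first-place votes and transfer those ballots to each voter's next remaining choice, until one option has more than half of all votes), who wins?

Round 1: Option 1 14, Option 2 12, Option 3 8. Option 3 eliminated.
Round 2: Option 1 14, Option 2 20. Option 2 has a majority (≥18).

Option 2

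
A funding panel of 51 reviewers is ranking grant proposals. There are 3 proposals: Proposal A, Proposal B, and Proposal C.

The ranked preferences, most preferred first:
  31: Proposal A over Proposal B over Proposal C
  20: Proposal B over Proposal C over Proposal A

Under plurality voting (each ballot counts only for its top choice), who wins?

First-place votes: Proposal A 31, Proposal B 20, Proposal C 0.

Proposal A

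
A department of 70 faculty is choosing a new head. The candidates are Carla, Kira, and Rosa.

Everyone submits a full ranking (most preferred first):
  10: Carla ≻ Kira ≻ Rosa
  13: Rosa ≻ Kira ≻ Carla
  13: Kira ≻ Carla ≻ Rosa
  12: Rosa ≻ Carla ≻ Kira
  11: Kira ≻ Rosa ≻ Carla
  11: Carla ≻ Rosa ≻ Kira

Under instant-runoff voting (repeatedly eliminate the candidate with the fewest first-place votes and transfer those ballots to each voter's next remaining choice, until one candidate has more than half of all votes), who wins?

Round 1: Carla 21, Kira 24, Rosa 25. Carla eliminated.
Round 2: Kira 34, Rosa 36. Rosa has a majority (≥36).

Rosa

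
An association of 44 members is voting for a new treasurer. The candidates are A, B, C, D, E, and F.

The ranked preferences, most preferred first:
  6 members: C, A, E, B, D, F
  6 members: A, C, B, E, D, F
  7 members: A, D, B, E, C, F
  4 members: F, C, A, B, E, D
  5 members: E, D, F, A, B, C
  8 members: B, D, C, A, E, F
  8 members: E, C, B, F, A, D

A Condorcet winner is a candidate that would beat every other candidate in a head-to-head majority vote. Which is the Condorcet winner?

C vs A: 26–18
C vs B: 24–20
C vs D: 24–20
C vs E: 24–20
C vs F: 35–9
C beats every other candidate.

C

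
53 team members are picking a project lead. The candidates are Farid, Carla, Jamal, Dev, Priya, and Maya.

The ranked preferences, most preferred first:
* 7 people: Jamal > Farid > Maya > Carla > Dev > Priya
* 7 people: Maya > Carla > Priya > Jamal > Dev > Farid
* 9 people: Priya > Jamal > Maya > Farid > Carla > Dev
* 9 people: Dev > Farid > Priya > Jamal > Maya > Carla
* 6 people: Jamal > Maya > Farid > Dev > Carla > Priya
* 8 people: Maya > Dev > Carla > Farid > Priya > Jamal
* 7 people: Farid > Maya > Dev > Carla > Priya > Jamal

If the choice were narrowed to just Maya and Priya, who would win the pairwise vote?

Maya

Maya is ranked above Priya on 35 ballots; Priya above Maya on 18.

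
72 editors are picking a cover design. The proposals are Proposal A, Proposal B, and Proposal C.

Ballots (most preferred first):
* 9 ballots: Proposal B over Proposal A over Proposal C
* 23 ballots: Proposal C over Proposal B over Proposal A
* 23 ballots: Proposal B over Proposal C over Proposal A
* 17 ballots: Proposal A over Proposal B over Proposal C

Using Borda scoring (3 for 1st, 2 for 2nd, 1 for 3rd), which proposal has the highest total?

Proposal B

Proposal A: 9×2 + 23×1 + 23×1 + 17×3 = 115
Proposal B: 9×3 + 23×2 + 23×3 + 17×2 = 176
Proposal C: 9×1 + 23×3 + 23×2 + 17×1 = 141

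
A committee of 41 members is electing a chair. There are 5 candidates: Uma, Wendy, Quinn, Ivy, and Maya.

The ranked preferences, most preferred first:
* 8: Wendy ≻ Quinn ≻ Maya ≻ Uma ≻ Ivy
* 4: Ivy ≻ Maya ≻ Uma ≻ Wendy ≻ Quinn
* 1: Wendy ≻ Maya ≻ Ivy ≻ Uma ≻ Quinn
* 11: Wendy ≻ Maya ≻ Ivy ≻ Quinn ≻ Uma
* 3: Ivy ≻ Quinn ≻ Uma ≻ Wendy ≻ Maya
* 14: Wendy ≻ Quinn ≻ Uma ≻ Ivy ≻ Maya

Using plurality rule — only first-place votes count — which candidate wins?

First-place votes: Uma 0, Wendy 34, Quinn 0, Ivy 7, Maya 0.

Wendy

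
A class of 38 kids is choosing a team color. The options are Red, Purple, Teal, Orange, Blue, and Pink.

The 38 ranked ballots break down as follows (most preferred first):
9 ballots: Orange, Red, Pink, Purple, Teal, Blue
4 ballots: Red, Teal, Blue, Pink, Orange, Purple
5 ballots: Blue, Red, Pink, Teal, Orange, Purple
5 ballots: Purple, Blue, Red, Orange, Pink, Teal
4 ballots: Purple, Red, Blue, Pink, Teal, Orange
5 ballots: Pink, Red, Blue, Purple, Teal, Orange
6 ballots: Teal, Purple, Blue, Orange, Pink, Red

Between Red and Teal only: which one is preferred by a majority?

Red

Red is ranked above Teal on 32 ballots; Teal above Red on 6.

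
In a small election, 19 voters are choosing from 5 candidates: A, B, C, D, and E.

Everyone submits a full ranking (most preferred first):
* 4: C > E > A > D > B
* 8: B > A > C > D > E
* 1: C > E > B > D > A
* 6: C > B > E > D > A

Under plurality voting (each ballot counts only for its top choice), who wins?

C

First-place votes: A 0, B 8, C 11, D 0, E 0.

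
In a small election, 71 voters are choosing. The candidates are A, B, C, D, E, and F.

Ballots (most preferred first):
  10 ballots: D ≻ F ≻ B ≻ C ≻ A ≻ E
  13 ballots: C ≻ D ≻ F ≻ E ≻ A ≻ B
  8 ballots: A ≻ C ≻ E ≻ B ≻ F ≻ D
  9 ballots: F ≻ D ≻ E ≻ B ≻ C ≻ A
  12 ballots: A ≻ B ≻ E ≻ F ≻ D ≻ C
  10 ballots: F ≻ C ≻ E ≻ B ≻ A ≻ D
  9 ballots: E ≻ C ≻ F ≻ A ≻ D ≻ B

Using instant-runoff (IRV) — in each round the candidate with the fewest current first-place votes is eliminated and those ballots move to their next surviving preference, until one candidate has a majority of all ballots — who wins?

Round 1: A 20, B 0, C 13, D 10, E 9, F 19. B eliminated.
Round 2: A 20, C 13, D 10, E 9, F 19. E eliminated.
Round 3: A 20, C 22, D 10, F 19. D eliminated.
Round 4: A 20, C 22, F 29. A eliminated.
Round 5: C 30, F 41. F has a majority (≥36).

F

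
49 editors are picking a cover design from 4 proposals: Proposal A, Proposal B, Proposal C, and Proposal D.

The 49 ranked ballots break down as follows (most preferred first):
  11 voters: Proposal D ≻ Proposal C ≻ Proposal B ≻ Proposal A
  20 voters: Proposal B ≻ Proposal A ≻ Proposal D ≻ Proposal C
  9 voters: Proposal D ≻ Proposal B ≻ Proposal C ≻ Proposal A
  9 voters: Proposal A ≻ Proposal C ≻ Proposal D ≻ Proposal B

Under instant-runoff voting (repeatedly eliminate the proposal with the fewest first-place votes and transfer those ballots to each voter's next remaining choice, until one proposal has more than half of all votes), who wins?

Round 1: Proposal A 9, Proposal B 20, Proposal C 0, Proposal D 20. Proposal C eliminated.
Round 2: Proposal A 9, Proposal B 20, Proposal D 20. Proposal A eliminated.
Round 3: Proposal B 20, Proposal D 29. Proposal D has a majority (≥25).

Proposal D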